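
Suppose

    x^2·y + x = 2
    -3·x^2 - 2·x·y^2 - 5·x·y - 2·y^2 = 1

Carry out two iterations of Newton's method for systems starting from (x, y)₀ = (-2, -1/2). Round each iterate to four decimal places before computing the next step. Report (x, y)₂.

At (-2, -1/2): F = (-6.0000, -17.5000).
Jacobian J = [[2·x·y + 1, x^2], [-6·x - 2·y^2 - 5·y, -4·x·y - 5·x - 4·y]].
At the point, J = [[3.0000, 4.0000], [14.0000, 8.0000]] (det J = -32.0000).
Solving J·Δ = −F gives Δ = (0.6875, 0.9844).
Then the next iterate is (x, y)₁ = (-1.3125, 0.4844).
Round to (-1.3125, 0.4844) and repeat: F = (-2.478045, -2.842442), J = [[-0.271550, 1.722656], [4.983713, 7.1680]].
Δ = (-1.2217, 1.2459), so (x, y)₂ = (-2.5342, 1.7303).

(-2.5342, 1.7303)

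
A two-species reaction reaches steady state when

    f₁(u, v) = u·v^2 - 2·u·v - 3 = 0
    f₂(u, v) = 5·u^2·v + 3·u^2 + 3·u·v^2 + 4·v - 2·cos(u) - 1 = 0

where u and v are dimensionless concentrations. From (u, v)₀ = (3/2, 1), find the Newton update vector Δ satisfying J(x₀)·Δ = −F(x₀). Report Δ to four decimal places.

At (3/2, 1): F = (-4.5000, 25.358526).
Jacobian J = [[v^2 - 2·v, 2·u·v - 2·u], [10·u·v + 6·u + 3·v^2 + 2·sin(u), 5·u^2 + 6·u·v + 4]].
At the point, J = [[-1.0000, 0.0000], [28.994990, 24.2500]] (det J = -24.2500).
Solving J·Δ = −F gives Δ = (-4.5000, 4.3348).

(-4.5000, 4.3348)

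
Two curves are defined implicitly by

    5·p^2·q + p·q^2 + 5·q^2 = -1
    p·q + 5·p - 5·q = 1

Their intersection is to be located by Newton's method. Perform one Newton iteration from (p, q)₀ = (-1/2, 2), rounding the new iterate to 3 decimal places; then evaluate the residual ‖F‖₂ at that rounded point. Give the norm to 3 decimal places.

At (-1/2, 2): F = (21.500, -14.500).
Jacobian J = [[10·p·q + q^2, 5·p^2 + 2·p·q + 10·q], [q + 5, p - 5]].
At the point, J = [[-6.000, 19.250], [7.000, -5.500]] (det J = -101.750).
Solving J·Δ = −F gives Δ = (1.581, -0.624).
Then the next iterate is (p, q)₁ = (1.081, 1.376).
Re-evaluating at (1.081, 1.376): F = (20.55332, -0.98754), so ‖F‖₂ = 20.577.

20.577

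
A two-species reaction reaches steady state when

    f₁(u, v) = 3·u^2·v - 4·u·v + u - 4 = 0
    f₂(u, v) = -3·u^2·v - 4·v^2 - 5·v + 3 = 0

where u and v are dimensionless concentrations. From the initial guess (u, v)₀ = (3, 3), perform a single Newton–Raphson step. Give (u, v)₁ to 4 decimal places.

(2.6690, 1.0156)

At (3, 3): F = (44.0000, -129.0000).
Jacobian J = [[6·u·v - 4·v + 1, 3·u^2 - 4·u], [-6·u·v, -3·u^2 - 8·v - 5]].
At the point, J = [[43.0000, 15.0000], [-54.0000, -56.0000]] (det J = -1598.0000).
Solving J·Δ = −F gives Δ = (-0.3310, -1.9844).
Then the next iterate is (u, v)₁ = (2.6690, 1.0156).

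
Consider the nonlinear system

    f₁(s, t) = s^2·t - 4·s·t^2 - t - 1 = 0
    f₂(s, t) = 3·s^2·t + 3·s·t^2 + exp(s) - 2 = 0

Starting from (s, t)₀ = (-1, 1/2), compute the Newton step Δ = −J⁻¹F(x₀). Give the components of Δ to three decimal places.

At (-1, 1/2): F = (0.000, -0.88212).
Jacobian J = [[2·s·t - 4·t^2, s^2 - 8·s·t - 1], [6·s·t + 3·t^2 + exp(s), 3·s^2 + 6·s·t]].
At the point, J = [[-2.000, 4.000], [-1.88212, 0.000]] (det J = 7.52848).
Solving J·Δ = −F gives Δ = (-0.469, -0.234).

(-0.469, -0.234)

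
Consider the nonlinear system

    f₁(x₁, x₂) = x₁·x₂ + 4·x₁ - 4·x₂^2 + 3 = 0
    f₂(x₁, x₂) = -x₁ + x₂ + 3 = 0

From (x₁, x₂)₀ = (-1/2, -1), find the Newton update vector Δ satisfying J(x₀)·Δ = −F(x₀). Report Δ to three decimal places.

At (-1/2, -1): F = (-2.500, 2.500).
Jacobian J = [[x₂ + 4, x₁ - 8·x₂], [-1, 1]].
At the point, J = [[3.000, 7.500], [-1.000, 1.000]] (det J = 10.500).
Solving J·Δ = −F gives Δ = (2.024, -0.476).

(2.024, -0.476)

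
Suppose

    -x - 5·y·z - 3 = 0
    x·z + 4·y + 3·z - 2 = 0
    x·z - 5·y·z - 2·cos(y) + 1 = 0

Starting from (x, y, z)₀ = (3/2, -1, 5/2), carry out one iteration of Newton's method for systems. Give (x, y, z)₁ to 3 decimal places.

(-0.307, -0.469, 1.865)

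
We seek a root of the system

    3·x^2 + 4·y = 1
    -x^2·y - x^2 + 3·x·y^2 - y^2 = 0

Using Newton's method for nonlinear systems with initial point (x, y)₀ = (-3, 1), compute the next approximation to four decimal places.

(-1.3593, 0.8831)

At (-3, 1): F = (30.0000, -28.0000).
Jacobian J = [[6·x, 4], [-2·x·y - 2·x + 3·y^2, -x^2 + 6·x·y - 2·y]].
At the point, J = [[-18.0000, 4.0000], [15.0000, -29.0000]] (det J = 462.0000).
Solving J·Δ = −F gives Δ = (1.6407, -0.1169).
Then the next iterate is (x, y)₁ = (-1.3593, 0.8831).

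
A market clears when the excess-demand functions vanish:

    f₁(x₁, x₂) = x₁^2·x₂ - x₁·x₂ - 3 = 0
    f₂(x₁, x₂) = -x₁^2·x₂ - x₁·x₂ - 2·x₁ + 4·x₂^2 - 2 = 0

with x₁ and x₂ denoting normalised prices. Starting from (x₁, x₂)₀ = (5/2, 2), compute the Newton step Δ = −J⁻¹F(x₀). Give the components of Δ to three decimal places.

At (5/2, 2): F = (4.500, -8.500).
Jacobian J = [[2·x₁·x₂ - x₂, x₁^2 - x₁], [-2·x₁·x₂ - x₂ - 2, -x₁^2 - x₁ + 8·x₂]].
At the point, J = [[8.000, 3.750], [-14.000, 7.250]] (det J = 110.500).
Solving J·Δ = −F gives Δ = (-0.584, 0.045).

(-0.584, 0.045)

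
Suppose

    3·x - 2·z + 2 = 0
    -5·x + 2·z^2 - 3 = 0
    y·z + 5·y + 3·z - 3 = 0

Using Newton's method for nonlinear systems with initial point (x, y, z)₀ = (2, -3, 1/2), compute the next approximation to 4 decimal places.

(-0.7500, 0.2727, -0.1250)

At (2, -3, 1/2): F = (7.0000, -12.5000, -18.0000).
Jacobian J = [[3, 0, -2], [-5, 0, 4·z], [0, z + 5, y + 3]].
At the point, J = [[3.0000, 0.0000, -2.0000], [-5.0000, 0.0000, 2.0000], [0.0000, 5.5000, 0.0000]] (det J = 22.0000).
Solving J·Δ = −F gives Δ = (-2.7500, 3.2727, -0.6250).
Then the next iterate is (x, y, z)₁ = (-0.7500, 0.2727, -0.1250).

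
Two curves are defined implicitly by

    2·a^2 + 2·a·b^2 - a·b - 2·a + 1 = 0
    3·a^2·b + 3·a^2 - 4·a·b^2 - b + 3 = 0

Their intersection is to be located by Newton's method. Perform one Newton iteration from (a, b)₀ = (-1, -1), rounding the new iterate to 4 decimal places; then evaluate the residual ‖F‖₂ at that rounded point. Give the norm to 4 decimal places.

3.4051

At (-1, -1): F = (2.0000, 8.0000).
Jacobian J = [[4·a + 2·b^2 - b - 2, 4·a·b - a], [6·a·b + 6·a - 4·b^2, 3·a^2 - 8·a·b - 1]].
At the point, J = [[-3.0000, 5.0000], [-4.0000, -6.0000]] (det J = 38.0000).
Solving J·Δ = −F gives Δ = (1.3684, 0.4211).
Then the next iterate is (a, b)₁ = (0.3684, -0.5789).
Re-evaluating at (0.3684, -0.5789): F = (0.994824, 3.256513), so ‖F‖₂ = 3.4051.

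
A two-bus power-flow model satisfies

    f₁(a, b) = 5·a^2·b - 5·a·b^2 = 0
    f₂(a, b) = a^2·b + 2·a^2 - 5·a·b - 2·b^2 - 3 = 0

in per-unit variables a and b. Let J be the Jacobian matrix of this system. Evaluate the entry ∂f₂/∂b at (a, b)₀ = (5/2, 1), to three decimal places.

-10.250

∂f₂/∂b = a^2 - 5·a - 4·b.
At (5/2, 1) this is -10.250.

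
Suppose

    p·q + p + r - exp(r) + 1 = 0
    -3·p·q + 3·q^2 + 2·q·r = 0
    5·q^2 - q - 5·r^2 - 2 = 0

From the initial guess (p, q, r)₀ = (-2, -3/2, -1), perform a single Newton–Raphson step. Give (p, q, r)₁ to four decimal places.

(-1.9801, -1.2383, -1.1563)

At (-2, -3/2, -1): F = (0.632121, 0.7500, 5.7500).
Jacobian J = [[q + 1, p, -exp(r) + 1], [-3·q, -3·p + 6·q + 2·r, 2·q], [0, 10·q - 1, -10·r]].
At the point, J = [[-0.5000, -2.0000, 0.632121], [4.5000, -5.0000, -3.0000], [0.0000, -16.0000, 10.0000]] (det J = 93.487320).
Solving J·Δ = −F gives Δ = (0.0199, 0.2617, -0.1563).
Then the next iterate is (p, q, r)₁ = (-1.9801, -1.2383, -1.1563).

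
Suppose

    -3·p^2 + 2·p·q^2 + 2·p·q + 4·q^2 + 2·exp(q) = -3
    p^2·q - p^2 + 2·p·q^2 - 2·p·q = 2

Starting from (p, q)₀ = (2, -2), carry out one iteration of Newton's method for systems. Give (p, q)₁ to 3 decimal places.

(1.742, -1.375)

At (2, -2): F = (15.27067, 10.000).
Jacobian J = [[-6·p + 2·q^2 + 2·q, 4·p·q + 2·p + 8·q + 2·exp(q)], [2·p·q - 2·p + 2·q^2 - 2·q, p^2 + 4·p·q - 2·p]].
At the point, J = [[-8.000, -27.72933], [0.000, -16.000]] (det J = 128.000).
Solving J·Δ = −F gives Δ = (-0.258, 0.625).
Then the next iterate is (p, q)₁ = (1.742, -1.375).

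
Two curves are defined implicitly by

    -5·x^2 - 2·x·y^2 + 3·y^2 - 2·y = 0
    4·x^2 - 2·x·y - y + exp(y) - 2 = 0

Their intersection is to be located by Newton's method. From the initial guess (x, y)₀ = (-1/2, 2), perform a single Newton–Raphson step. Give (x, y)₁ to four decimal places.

(-0.3885, 1.2560)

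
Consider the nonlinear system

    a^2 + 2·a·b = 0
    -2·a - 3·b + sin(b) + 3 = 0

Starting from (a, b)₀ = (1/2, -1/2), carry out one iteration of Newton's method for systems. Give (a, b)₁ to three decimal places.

At (1/2, -1/2): F = (-0.250, 3.02057).
Jacobian J = [[2·a + 2·b, 2·a], [-2, cos(b) - 3]].
At the point, J = [[0.000, 1.000], [-2.000, -2.12242]] (det J = 2.000).
Solving J·Δ = −F gives Δ = (1.245, 0.250).
Then the next iterate is (a, b)₁ = (1.745, -0.250).

(1.745, -0.250)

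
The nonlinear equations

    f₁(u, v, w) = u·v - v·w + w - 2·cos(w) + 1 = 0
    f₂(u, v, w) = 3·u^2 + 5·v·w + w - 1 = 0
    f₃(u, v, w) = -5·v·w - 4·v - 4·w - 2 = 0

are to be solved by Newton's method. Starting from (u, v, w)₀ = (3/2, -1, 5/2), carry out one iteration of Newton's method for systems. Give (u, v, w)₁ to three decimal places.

At (3/2, -1, 5/2): F = (6.10229, -4.250, 4.500).
Jacobian J = [[v, u - w, -v + 2·sin(w) + 1], [6·u, 5·w, 5·v + 1], [0, -5·w - 4, -5·v - 4]].
At the point, J = [[-1.000, -1.000, 3.19694], [9.000, 12.500, -4.000], [0.000, -16.500, 1.000]] (det J = -412.24623).
Solving J·Δ = −F gives Δ = (-0.651, 0.147, -2.066).
Then the next iterate is (u, v, w)₁ = (0.849, -0.853, 0.434).

(0.849, -0.853, 0.434)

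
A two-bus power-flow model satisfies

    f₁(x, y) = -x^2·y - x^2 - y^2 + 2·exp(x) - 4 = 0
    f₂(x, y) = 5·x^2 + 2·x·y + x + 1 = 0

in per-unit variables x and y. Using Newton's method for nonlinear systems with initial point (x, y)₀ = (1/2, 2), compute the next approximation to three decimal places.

(0.156, 0.693)

At (1/2, 2): F = (-5.45256, 4.750).
Jacobian J = [[-2·x·y - 2·x + 2·exp(x), -x^2 - 2·y], [10·x + 2·y + 1, 2·x]].
At the point, J = [[0.29744, -4.250], [10.000, 1.000]] (det J = 42.79744).
Solving J·Δ = −F gives Δ = (-0.344, -1.307).
Then the next iterate is (x, y)₁ = (0.156, 0.693).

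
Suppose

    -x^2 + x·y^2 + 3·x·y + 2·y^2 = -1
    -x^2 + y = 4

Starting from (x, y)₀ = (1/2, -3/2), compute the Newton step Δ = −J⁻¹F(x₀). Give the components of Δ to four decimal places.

(-3.2838, 2.4662)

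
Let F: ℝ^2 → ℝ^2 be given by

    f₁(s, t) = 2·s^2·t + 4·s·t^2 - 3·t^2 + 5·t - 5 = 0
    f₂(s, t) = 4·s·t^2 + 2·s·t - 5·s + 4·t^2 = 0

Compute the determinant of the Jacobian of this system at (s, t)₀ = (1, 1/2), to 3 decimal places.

J = [[4·s·t + 4·t^2, 2·s^2 + 8·s·t - 6·t + 5], [4·t^2 + 2·t - 5, 8·s·t + 2·s + 8·t]].
At the point, J = [[3.000, 8.000], [-3.000, 10.000]].
det J = 54.000.

54.000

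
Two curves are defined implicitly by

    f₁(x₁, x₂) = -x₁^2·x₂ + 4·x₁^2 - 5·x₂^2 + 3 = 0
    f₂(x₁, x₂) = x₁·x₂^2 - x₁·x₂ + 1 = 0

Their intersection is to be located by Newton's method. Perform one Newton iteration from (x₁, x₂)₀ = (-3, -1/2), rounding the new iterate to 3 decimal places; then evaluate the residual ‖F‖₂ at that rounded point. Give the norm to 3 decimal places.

At (-3, -1/2): F = (42.250, -1.250).
Jacobian J = [[-2·x₁·x₂ + 8·x₁, -x₁^2 - 10·x₂], [x₂^2 - x₂, 2·x₁·x₂ - x₁]].
At the point, J = [[-27.000, -4.000], [0.750, 6.000]] (det J = -159.000).
Solving J·Δ = −F gives Δ = (1.563, 0.013).
Then the next iterate is (x₁, x₂)₁ = (-1.437, -0.487).
Re-evaluating at (-1.437, -0.487): F = (11.07967, -0.04063), so ‖F‖₂ = 11.080.

11.080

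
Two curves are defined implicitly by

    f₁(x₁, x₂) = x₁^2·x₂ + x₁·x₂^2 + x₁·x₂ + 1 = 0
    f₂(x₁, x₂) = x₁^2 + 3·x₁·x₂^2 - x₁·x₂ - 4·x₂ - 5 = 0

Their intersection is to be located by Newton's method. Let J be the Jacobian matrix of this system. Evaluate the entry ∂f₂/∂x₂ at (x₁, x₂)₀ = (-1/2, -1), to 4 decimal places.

-0.5000

∂f₂/∂x₂ = 6·x₁·x₂ - x₁ - 4.
At (-1/2, -1) this is -0.5000.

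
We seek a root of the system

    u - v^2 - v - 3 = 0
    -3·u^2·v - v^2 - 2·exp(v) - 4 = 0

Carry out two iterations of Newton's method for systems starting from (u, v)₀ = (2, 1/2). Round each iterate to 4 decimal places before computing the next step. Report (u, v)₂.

(2.8222, -0.1846)

At (2, 1/2): F = (-1.7500, -13.547443).
Jacobian J = [[1, -2·v - 1], [-6·u·v, -3·u^2 - 2·v - 2·exp(v)]].
At the point, J = [[1.0000, -2.0000], [-6.0000, -16.297443]] (det J = -28.297443).
Solving J·Δ = −F gives Δ = (0.0504, -0.8498).
Then the next iterate is (u, v)₁ = (2.0504, -0.3498).
Round to (2.0504, -0.3498) and repeat: F = (-0.722160, -1.120193), J = [[1.0000, -0.3004], [4.303380, -13.322479]].
Δ = (0.7718, 0.1652), so (u, v)₂ = (2.8222, -0.1846).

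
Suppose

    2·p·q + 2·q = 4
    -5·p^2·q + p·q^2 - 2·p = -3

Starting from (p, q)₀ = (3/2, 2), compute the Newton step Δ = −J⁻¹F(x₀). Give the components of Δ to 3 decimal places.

(-0.429, -0.857)

At (3/2, 2): F = (6.000, -16.500).
Jacobian J = [[2·q, 2·p + 2], [-10·p·q + q^2 - 2, -5·p^2 + 2·p·q]].
At the point, J = [[4.000, 5.000], [-28.000, -5.250]] (det J = 119.000).
Solving J·Δ = −F gives Δ = (-0.429, -0.857).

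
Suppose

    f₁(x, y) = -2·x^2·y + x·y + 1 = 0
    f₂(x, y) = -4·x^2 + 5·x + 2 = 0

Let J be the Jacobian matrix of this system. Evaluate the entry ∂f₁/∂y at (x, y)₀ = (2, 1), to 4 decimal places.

∂f₁/∂y = -2·x^2 + x.
At (2, 1) this is -6.0000.

-6.0000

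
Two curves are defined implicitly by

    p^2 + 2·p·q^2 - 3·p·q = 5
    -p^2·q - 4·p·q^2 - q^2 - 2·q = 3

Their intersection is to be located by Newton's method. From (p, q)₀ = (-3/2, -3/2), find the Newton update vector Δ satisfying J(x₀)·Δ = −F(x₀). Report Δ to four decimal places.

At (-3/2, -3/2): F = (-16.2500, 14.6250).
Jacobian J = [[2·p + 2·q^2 - 3·q, 4·p·q - 3·p], [-2·p·q - 4·q^2, -p^2 - 8·p·q - 2·q - 2]].
At the point, J = [[6.0000, 13.5000], [-13.5000, -19.2500]] (det J = 66.7500).
Solving J·Δ = −F gives Δ = (-1.7285, 1.9719).

(-1.7285, 1.9719)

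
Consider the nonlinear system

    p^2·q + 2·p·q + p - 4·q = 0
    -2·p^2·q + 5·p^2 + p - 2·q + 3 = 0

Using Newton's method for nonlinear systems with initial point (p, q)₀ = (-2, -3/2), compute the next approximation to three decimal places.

(-1.366, 0.134)

At (-2, -3/2): F = (4.000, 36.000).
Jacobian J = [[2·p·q + 2·q + 1, p^2 + 2·p - 4], [-4·p·q + 10·p + 1, -2·p^2 - 2]].
At the point, J = [[4.000, -4.000], [-31.000, -10.000]] (det J = -164.000).
Solving J·Δ = −F gives Δ = (0.634, 1.634).
Then the next iterate is (p, q)₁ = (-1.366, 0.134).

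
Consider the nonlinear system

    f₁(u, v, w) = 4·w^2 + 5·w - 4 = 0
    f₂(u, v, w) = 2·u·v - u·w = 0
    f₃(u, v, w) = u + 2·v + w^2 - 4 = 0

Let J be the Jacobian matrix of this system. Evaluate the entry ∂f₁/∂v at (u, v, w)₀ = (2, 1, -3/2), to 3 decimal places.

0.000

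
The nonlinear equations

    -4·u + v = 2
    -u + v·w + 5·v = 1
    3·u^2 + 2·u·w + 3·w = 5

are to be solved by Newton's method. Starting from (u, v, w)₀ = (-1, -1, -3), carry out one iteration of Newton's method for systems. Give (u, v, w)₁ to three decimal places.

(-2.800, -9.200, -19.600)

At (-1, -1, -3): F = (1.000, -2.000, -5.000).
Jacobian J = [[-4, 1, 0], [-1, w + 5, v], [6·u + 2·w, 0, 2·u + 3]].
At the point, J = [[-4.000, 1.000, 0.000], [-1.000, 2.000, -1.000], [-12.000, 0.000, 1.000]] (det J = 5.000).
Solving J·Δ = −F gives Δ = (-1.800, -8.200, -16.600).
Then the next iterate is (u, v, w)₁ = (-2.800, -9.200, -19.600).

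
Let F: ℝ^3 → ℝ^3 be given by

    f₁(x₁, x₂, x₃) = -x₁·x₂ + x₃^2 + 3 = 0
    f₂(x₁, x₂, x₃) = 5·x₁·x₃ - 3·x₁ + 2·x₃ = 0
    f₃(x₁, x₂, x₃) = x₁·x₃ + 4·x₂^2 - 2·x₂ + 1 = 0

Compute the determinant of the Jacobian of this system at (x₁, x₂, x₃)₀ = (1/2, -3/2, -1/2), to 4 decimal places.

17.2500

J = [[-x₂, -x₁, 2·x₃], [5·x₃ - 3, 0, 5·x₁ + 2], [x₃, 8·x₂ - 2, x₁]].
At the point, J = [[1.5000, -0.5000, -1.0000], [-5.5000, 0.0000, 4.5000], [-0.5000, -14.0000, 0.5000]].
det J = 17.2500.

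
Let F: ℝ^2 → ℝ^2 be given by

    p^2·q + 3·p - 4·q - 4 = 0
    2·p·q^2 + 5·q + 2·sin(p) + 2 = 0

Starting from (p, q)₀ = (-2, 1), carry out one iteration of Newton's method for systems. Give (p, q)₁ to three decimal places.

(-12.000, -2.499)

At (-2, 1): F = (-10.000, 1.18141).
Jacobian J = [[2·p·q + 3, p^2 - 4], [2·q^2 + 2·cos(p), 4·p·q + 5]].
At the point, J = [[-1.000, 0.000], [1.16771, -3.000]] (det J = 3.000).
Solving J·Δ = −F gives Δ = (-10.000, -3.499).
Then the next iterate is (p, q)₁ = (-12.000, -2.499).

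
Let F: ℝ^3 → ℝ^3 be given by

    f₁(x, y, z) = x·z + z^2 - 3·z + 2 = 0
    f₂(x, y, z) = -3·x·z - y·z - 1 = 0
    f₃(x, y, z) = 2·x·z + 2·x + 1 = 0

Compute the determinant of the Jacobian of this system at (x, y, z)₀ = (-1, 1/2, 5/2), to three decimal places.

J = [[z, 0, x + 2·z - 3], [-3·z, -z, -3·x - y], [2·z + 2, 0, 2·x]].
At the point, J = [[2.500, 0.000, 1.000], [-7.500, -2.500, 2.500], [7.000, 0.000, -2.000]].
det J = 30.000.

30.000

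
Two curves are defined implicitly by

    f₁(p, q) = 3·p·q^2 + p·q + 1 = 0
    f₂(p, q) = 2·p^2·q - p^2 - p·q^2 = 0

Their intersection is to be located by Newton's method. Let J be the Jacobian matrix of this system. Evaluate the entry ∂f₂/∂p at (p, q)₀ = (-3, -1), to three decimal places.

∂f₂/∂p = 4·p·q - 2·p - q^2.
At (-3, -1) this is 17.000.

17.000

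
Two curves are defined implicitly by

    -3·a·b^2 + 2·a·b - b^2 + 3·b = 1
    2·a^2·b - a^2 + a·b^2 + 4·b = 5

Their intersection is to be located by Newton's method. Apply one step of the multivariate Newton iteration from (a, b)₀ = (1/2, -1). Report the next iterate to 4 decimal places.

At (1/2, -1): F = (-7.5000, -9.2500).
Jacobian J = [[-3·b^2 + 2·b, -6·a·b + 2·a - 2·b + 3], [4·a·b - 2·a + b^2, 2·a^2 + 2·a·b + 4]].
At the point, J = [[-5.0000, 9.0000], [-2.0000, 3.5000]] (det J = 0.5000).
Solving J·Δ = −F gives Δ = (-114.0000, -62.5000).
Then the next iterate is (a, b)₁ = (-113.5000, -63.5000).

(-113.5000, -63.5000)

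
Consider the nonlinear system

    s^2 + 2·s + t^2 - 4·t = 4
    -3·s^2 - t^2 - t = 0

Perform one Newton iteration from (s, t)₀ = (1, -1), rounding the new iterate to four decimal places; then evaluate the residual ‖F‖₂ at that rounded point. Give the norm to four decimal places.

0.7882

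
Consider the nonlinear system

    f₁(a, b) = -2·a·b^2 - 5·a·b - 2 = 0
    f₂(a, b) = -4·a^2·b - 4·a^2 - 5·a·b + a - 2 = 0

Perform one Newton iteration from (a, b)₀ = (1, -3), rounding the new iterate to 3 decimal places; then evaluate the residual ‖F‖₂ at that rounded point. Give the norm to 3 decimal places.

5.686

At (1, -3): F = (-5.000, 22.000).
Jacobian J = [[-2·b^2 - 5·b, -4·a·b - 5·a], [-8·a·b - 8·a - 5·b + 1, -4·a^2 - 5·a]].
At the point, J = [[-3.000, 7.000], [32.000, -9.000]] (det J = -197.000).
Solving J·Δ = −F gives Δ = (-0.553, 0.477).
Then the next iterate is (a, b)₁ = (0.447, -2.523).
Re-evaluating at (0.447, -2.523): F = (-2.05188, 5.30314), so ‖F‖₂ = 5.686.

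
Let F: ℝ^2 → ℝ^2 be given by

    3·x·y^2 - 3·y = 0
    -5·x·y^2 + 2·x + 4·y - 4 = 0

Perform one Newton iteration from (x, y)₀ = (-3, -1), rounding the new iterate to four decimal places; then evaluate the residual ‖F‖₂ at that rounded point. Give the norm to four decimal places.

24.1810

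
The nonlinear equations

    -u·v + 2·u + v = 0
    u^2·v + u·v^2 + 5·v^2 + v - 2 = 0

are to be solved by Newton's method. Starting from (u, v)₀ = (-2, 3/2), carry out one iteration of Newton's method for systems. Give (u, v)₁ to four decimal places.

At (-2, 3/2): F = (0.5000, 12.2500).
Jacobian J = [[-v + 2, -u + 1], [2·u·v + v^2, u^2 + 2·u·v + 10·v + 1]].
At the point, J = [[0.5000, 3.0000], [-3.7500, 14.0000]] (det J = 18.2500).
Solving J·Δ = −F gives Δ = (1.6301, -0.4384).
Then the next iterate is (u, v)₁ = (-0.3699, 1.0616).

(-0.3699, 1.0616)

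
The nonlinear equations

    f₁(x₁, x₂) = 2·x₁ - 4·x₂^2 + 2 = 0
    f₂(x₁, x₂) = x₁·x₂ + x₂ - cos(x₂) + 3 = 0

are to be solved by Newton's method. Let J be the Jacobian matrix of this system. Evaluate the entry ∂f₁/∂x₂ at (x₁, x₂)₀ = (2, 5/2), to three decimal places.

∂f₁/∂x₂ = -8·x₂.
At (2, 5/2) this is -20.000.

-20.000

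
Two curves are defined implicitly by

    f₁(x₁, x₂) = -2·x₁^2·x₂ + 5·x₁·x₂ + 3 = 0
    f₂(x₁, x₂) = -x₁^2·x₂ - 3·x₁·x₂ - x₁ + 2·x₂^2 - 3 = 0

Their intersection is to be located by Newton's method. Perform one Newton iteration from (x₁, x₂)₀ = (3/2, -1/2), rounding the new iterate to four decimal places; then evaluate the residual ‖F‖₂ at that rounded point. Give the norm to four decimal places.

1.8235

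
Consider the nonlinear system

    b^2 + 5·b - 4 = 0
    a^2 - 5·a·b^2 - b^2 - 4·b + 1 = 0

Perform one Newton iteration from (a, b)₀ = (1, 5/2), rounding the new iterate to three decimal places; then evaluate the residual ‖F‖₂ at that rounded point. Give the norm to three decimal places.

At (1, 5/2): F = (14.750, -45.500).
Jacobian J = [[0, 2·b + 5], [2·a - 5·b^2, -10·a·b - 2·b - 4]].
At the point, J = [[0.000, 10.000], [-29.250, -34.000]] (det J = 292.500).
Solving J·Δ = −F gives Δ = (0.159, -1.475).
Then the next iterate is (a, b)₁ = (1.159, 1.025).
Re-evaluating at (1.159, 1.025): F = (2.17563, -8.89572), so ‖F‖₂ = 9.158.

9.158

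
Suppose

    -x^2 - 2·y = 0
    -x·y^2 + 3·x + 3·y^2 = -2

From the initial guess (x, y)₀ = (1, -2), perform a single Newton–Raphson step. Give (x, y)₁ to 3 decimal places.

At (1, -2): F = (3.000, 13.000).
Jacobian J = [[-2·x, -2], [-y^2 + 3, -2·x·y + 6·y]].
At the point, J = [[-2.000, -2.000], [-1.000, -8.000]] (det J = 14.000).
Solving J·Δ = −F gives Δ = (-0.143, 1.643).
Then the next iterate is (x, y)₁ = (0.857, -0.357).

(0.857, -0.357)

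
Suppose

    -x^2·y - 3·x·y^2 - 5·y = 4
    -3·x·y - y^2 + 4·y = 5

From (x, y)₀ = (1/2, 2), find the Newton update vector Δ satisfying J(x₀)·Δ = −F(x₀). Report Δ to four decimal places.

At (1/2, 2): F = (-20.5000, -4.0000).
Jacobian J = [[-2·x·y - 3·y^2, -x^2 - 6·x·y - 5], [-3·y, -3·x - 2·y + 4]].
At the point, J = [[-14.0000, -11.2500], [-6.0000, -1.5000]] (det J = -46.5000).
Solving J·Δ = −F gives Δ = (-0.3065, -1.4409).

(-0.3065, -1.4409)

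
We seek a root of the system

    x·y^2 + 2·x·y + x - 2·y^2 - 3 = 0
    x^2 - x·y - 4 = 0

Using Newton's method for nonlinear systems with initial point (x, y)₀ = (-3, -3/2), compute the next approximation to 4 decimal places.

At (-3, -3/2): F = (-8.2500, 0.5000).
Jacobian J = [[y^2 + 2·y + 1, 2·x·y + 2·x - 4·y], [2·x - y, -x]].
At the point, J = [[0.2500, 9.0000], [-4.5000, 3.0000]] (det J = 41.2500).
Solving J·Δ = −F gives Δ = (0.7091, 0.8970).
Then the next iterate is (x, y)₁ = (-2.2909, -0.6030).

(-2.2909, -0.6030)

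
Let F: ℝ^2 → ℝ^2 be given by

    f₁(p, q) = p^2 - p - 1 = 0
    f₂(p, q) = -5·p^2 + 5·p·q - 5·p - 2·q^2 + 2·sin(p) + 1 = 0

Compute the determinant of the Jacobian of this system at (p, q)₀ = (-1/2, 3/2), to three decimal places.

17.000

J = [[2·p - 1, 0], [-10·p + 5·q + 2·cos(p) - 5, 5·p - 4·q]].
At the point, J = [[-2.000, 0.000], [9.25517, -8.500]].
det J = 17.000.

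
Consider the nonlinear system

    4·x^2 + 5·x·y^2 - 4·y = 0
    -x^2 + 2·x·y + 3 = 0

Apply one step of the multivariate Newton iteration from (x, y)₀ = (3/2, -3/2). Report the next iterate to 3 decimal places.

At (3/2, -3/2): F = (31.875, -3.750).
Jacobian J = [[8·x + 5·y^2, 10·x·y - 4], [-2·x + 2·y, 2·x]].
At the point, J = [[23.250, -26.500], [-6.000, 3.000]] (det J = -89.250).
Solving J·Δ = −F gives Δ = (-0.042, 1.166).
Then the next iterate is (x, y)₁ = (1.458, -0.334).

(1.458, -0.334)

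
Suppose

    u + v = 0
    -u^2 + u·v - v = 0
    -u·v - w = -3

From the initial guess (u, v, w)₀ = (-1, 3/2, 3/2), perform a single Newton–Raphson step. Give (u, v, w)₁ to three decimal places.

(-0.455, 0.455, 2.636)

At (-1, 3/2, 3/2): F = (0.500, -4.000, 3.000).
Jacobian J = [[1, 1, 0], [-2·u + v, u - 1, 0], [-v, -u, -1]].
At the point, J = [[1.000, 1.000, 0.000], [3.500, -2.000, 0.000], [-1.500, 1.000, -1.000]] (det J = 5.500).
Solving J·Δ = −F gives Δ = (0.545, -1.045, 1.136).
Then the next iterate is (u, v, w)₁ = (-0.455, 0.455, 2.636).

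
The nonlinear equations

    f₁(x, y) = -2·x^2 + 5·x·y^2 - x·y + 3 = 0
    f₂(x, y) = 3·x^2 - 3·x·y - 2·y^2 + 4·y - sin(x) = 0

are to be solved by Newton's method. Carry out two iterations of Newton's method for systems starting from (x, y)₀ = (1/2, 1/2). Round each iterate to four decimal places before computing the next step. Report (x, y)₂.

(-0.1370, -0.1763)

At (1/2, 1/2): F = (2.8750, 1.020574).
Jacobian J = [[-4·x + 5·y^2 - y, 10·x·y - x], [6·x - 3·y - cos(x), -3·x - 4·y + 4]].
At the point, J = [[-1.2500, 2.0000], [0.622417, 0.5000]] (det J = -1.869835).
Solving J·Δ = −F gives Δ = (-0.3228, -1.6393).
Then the next iterate is (x, y)₁ = (0.1772, -1.1393).
Round to (0.1772, -1.1393) and repeat: F = (4.289116, -6.629632), J = [[6.920522, -2.196040], [3.496759, 8.0256]].
Δ = (-0.3142, 0.9630), so (x, y)₂ = (-0.1370, -0.1763).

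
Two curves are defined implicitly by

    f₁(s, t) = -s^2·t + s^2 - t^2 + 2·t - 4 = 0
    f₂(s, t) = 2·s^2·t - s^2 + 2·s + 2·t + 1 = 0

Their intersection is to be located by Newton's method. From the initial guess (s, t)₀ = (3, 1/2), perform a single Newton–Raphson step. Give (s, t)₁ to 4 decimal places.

(1.8289, 0.2171)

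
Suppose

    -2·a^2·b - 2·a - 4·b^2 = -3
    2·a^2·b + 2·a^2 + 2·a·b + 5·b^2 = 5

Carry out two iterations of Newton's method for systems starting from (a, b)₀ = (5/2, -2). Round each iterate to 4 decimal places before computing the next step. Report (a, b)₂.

At (5/2, -2): F = (7.0000, -7.5000).
Jacobian J = [[-4·a·b - 2, -2·a^2 - 8·b], [4·a·b + 4·a + 2·b, 2·a^2 + 2·a + 10·b]].
At the point, J = [[18.0000, 3.5000], [-14.0000, -2.5000]] (det J = 4.0000).
Solving J·Δ = −F gives Δ = (-2.1875, 9.2500).
Then the next iterate is (a, b)₁ = (0.3125, 7.2500).
Round to (0.3125, 7.2500) and repeat: F = (-209.291016, 263.955078), J = [[-11.0625, -58.195312], [24.8125, 73.320312]].
Δ = (-0.0248, -3.5916), so (a, b)₂ = (0.2877, 3.6584).

(0.2877, 3.6584)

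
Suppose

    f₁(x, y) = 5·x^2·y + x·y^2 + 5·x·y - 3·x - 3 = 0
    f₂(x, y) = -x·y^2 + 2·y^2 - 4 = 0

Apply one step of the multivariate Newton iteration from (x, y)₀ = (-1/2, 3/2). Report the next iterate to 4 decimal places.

At (-1/2, 3/2): F = (-4.5000, 1.6250).
Jacobian J = [[10·x·y + y^2 + 5·y - 3, 5·x^2 + 2·x·y + 5·x], [-y^2, -2·x·y + 4·y]].
At the point, J = [[-0.7500, -2.7500], [-2.2500, 7.5000]] (det J = -11.8125).
Solving J·Δ = −F gives Δ = (-2.4788, -0.9603).
Then the next iterate is (x, y)₁ = (-2.9788, 0.5397).

(-2.9788, 0.5397)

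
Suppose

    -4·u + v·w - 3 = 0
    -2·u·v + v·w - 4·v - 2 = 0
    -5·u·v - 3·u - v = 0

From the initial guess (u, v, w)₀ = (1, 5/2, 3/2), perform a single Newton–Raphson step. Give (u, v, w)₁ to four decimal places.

(0.4483, 0.9253, 2.8621)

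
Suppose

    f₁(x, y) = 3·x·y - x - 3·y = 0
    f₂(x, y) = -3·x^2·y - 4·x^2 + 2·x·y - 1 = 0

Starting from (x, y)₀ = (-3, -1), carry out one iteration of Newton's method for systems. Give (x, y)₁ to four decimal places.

At (-3, -1): F = (15.0000, -4.0000).
Jacobian J = [[3·y - 1, 3·x - 3], [-6·x·y - 8·x + 2·y, -3·x^2 + 2·x]].
At the point, J = [[-4.0000, -12.0000], [4.0000, -33.0000]] (det J = 180.0000).
Solving J·Δ = −F gives Δ = (3.0167, 0.2444).
Then the next iterate is (x, y)₁ = (0.0167, -0.7556).

(0.0167, -0.7556)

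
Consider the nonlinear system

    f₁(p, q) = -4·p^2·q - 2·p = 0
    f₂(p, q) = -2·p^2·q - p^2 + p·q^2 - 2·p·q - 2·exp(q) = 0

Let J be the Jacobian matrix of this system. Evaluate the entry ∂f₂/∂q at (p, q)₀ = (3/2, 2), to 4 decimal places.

-16.2781

∂f₂/∂q = -2·p^2 + 2·p·q - 2·p - 2·exp(q).
At (3/2, 2) this is -16.2781.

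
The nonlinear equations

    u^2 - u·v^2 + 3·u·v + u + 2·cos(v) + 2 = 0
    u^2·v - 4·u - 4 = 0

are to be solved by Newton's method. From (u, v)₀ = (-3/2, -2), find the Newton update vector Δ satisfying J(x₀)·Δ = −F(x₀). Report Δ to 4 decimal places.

(1.6977, -0.3980)

At (-3/2, -2): F = (16.917706, -2.5000).
Jacobian J = [[2·u - v^2 + 3·v + 1, -2·u·v + 3·u - 2·sin(v)], [2·u·v - 4, u^2]].
At the point, J = [[-12.0000, -8.681405], [2.0000, 2.2500]] (det J = -9.637190).
Solving J·Δ = −F gives Δ = (1.6977, -0.3980).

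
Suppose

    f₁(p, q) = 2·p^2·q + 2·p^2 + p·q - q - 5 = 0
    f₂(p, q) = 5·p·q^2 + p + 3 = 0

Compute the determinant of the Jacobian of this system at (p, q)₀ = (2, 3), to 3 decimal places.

J = [[4·p·q + 4·p + q, 2·p^2 + p - 1], [5·q^2 + 1, 10·p·q]].
At the point, J = [[35.000, 9.000], [46.000, 60.000]].
det J = 1686.000.

1686.000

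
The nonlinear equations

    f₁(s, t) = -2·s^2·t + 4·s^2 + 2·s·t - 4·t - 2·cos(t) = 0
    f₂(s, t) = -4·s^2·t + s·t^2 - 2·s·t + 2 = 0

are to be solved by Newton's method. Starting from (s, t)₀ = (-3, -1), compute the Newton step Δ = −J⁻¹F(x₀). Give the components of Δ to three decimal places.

At (-3, -1): F = (62.91940, 29.000).
Jacobian J = [[-4·s·t + 8·s + 2·t, -2·s^2 + 2·s + 2·sin(t) - 4], [-8·s·t + t^2 - 2·t, -4·s^2 + 2·s·t - 2·s]].
At the point, J = [[-38.000, -29.68294], [-21.000, -24.000]] (det J = 288.65822).
Solving J·Δ = −F gives Δ = (2.249, -0.760).

(2.249, -0.760)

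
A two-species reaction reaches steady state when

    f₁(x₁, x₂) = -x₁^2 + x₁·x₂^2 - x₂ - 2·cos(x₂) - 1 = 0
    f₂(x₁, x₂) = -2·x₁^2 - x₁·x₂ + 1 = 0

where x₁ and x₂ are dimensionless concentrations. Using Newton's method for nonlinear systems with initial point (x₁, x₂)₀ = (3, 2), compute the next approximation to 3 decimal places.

At (3, 2): F = (0.83229, -23.000).
Jacobian J = [[-2·x₁ + x₂^2, 2·x₁·x₂ + 2·sin(x₂) - 1], [-4·x₁ - x₂, -x₁]].
At the point, J = [[-2.000, 12.81859], [-14.000, -3.000]] (det J = 185.46033).
Solving J·Δ = −F gives Δ = (-1.576, -0.311).
Then the next iterate is (x₁, x₂)₁ = (1.424, 1.689).

(1.424, 1.689)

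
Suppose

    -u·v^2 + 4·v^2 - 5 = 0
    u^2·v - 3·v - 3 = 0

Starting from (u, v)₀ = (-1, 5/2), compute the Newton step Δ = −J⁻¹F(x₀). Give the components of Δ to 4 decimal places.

(-1.0727, -1.3182)

At (-1, 5/2): F = (26.2500, -8.0000).
Jacobian J = [[-v^2, -2·u·v + 8·v], [2·u·v, u^2 - 3]].
At the point, J = [[-6.2500, 25.0000], [-5.0000, -2.0000]] (det J = 137.5000).
Solving J·Δ = −F gives Δ = (-1.0727, -1.3182).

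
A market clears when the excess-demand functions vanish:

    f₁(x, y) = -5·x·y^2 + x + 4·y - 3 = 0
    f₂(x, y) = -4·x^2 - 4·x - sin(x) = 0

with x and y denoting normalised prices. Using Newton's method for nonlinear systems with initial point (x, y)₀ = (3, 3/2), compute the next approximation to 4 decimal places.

(1.2177, 1.2688)

At (3, 3/2): F = (-27.7500, -48.141120).
Jacobian J = [[-5·y^2 + 1, -10·x·y + 4], [-8·x - cos(x) - 4, 0]].
At the point, J = [[-10.2500, -41.0000], [-27.010008, 0.0000]] (det J = -1107.410308).
Solving J·Δ = −F gives Δ = (-1.7823, -0.2312).
Then the next iterate is (x, y)₁ = (1.2177, 1.2688).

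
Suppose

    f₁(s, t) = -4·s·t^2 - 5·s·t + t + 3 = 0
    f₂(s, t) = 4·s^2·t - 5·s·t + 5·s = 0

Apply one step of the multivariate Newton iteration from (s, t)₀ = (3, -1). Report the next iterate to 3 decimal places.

At (3, -1): F = (5.000, -6.000).
Jacobian J = [[-4·t^2 - 5·t, -8·s·t - 5·s + 1], [8·s·t - 5·t + 5, 4·s^2 - 5·s]].
At the point, J = [[1.000, 10.000], [-14.000, 21.000]] (det J = 161.000).
Solving J·Δ = −F gives Δ = (-1.025, -0.398).
Then the next iterate is (s, t)₁ = (1.975, -1.398).

(1.975, -1.398)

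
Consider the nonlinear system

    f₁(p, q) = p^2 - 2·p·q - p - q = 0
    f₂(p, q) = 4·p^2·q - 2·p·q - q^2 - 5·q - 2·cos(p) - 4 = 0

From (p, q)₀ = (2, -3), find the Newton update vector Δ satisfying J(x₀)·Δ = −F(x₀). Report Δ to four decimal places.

At (2, -3): F = (17.0000, -33.167706).
Jacobian J = [[2·p - 2·q - 1, -2·p - 1], [8·p·q - 2·q + 2·sin(p), 4·p^2 - 2·p - 2·q - 5]].
At the point, J = [[9.0000, -5.0000], [-40.181405, 13.0000]] (det J = -83.907026).
Solving J·Δ = −F gives Δ = (0.6574, 4.5833).

(0.6574, 4.5833)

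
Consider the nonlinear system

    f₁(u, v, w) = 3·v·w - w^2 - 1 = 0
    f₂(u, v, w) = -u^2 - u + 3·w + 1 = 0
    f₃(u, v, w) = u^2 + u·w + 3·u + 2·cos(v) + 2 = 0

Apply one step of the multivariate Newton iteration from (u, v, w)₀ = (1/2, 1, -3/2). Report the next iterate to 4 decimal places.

(-2.8711, -1.8299, -2.3307)

At (1/2, 1, -3/2): F = (-7.7500, -4.2500, 4.080605).
Jacobian J = [[0, 3·w, 3·v - 2·w], [-2·u - 1, 0, 3], [2·u + w + 3, -2·sin(v), u]].
At the point, J = [[0.0000, -4.5000, 6.0000], [-2.0000, 0.0000, 3.0000], [2.5000, -1.682942, 0.5000]] (det J = -18.054696).
Solving J·Δ = −F gives Δ = (-3.3711, -2.8299, -0.8307).
Then the next iterate is (u, v, w)₁ = (-2.8711, -1.8299, -2.3307).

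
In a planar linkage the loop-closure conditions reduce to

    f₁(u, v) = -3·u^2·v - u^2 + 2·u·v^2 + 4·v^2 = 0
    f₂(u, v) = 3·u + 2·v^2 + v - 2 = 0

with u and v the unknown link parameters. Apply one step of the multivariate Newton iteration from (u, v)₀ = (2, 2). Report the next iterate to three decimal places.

At (2, 2): F = (4.000, 14.000).
Jacobian J = [[-6·u·v - 2·u + 2·v^2, -3·u^2 + 4·u·v + 8·v], [3, 4·v + 1]].
At the point, J = [[-20.000, 20.000], [3.000, 9.000]] (det J = -240.000).
Solving J·Δ = −F gives Δ = (-1.017, -1.217).
Then the next iterate is (u, v)₁ = (0.983, 0.783).

(0.983, 0.783)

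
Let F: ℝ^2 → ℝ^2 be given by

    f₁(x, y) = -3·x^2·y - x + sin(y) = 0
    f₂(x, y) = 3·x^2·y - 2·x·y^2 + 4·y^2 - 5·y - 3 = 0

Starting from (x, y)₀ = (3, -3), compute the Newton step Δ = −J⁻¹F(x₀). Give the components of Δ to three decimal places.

(0.994, 4.664)

At (3, -3): F = (77.85888, -87.000).
Jacobian J = [[-6·x·y - 1, -3·x^2 + cos(y)], [6·x·y - 2·y^2, 3·x^2 - 4·x·y + 8·y - 5]].
At the point, J = [[53.000, -27.98999], [-72.000, 34.000]] (det J = -213.27946).
Solving J·Δ = −F gives Δ = (0.994, 4.664).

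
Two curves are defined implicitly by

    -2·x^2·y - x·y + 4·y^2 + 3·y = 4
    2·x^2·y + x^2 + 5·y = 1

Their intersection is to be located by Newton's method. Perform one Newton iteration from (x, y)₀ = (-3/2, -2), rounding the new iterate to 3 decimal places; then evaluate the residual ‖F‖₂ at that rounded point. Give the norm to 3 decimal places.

77.302

At (-3/2, -2): F = (12.000, -17.750).
Jacobian J = [[-4·x·y - y, -2·x^2 - x + 8·y + 3], [4·x·y + 2·x, 2·x^2 + 5]].
At the point, J = [[-10.000, -16.000], [9.000, 9.500]] (det J = 49.000).
Solving J·Δ = −F gives Δ = (3.469, -1.418).
Then the next iterate is (x, y)₁ = (1.969, -3.418).
Re-evaluating at (1.969, -3.418): F = (65.70984, -40.71594), so ‖F‖₂ = 77.302.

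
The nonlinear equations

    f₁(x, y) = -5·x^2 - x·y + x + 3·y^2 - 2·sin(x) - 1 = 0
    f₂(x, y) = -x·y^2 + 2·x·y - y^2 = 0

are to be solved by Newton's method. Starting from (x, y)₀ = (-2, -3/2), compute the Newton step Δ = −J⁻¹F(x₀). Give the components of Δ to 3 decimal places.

(0.899, 0.505)

At (-2, -3/2): F = (-17.43141, 8.250).
Jacobian J = [[-10·x - y - 2·cos(x) + 1, -x + 6·y], [-y^2 + 2·y, -2·x·y + 2·x - 2·y]].
At the point, J = [[23.33229, -7.000], [-5.250, -7.000]] (det J = -200.07606).
Solving J·Δ = −F gives Δ = (0.899, 0.505).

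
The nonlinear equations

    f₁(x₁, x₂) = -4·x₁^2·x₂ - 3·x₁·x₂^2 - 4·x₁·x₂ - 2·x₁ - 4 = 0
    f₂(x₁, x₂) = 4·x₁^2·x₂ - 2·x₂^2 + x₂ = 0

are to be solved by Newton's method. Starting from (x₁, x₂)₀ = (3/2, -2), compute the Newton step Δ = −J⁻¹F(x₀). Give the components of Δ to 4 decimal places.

At (3/2, -2): F = (5.0000, -28.0000).
Jacobian J = [[-8·x₁·x₂ - 3·x₂^2 - 4·x₂ - 2, -4·x₁^2 - 6·x₁·x₂ - 4·x₁], [8·x₁·x₂, 4·x₁^2 - 4·x₂ + 1]].
At the point, J = [[18.0000, 3.0000], [-24.0000, 18.0000]] (det J = 396.0000).
Solving J·Δ = −F gives Δ = (-0.4394, 0.9697).

(-0.4394, 0.9697)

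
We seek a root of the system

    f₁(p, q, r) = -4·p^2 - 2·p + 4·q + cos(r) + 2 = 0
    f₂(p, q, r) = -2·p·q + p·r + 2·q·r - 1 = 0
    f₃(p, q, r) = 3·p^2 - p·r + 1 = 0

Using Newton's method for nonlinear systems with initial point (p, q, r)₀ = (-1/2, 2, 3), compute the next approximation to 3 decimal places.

(0.207, -0.536, 4.988)

At (-1/2, 2, 3): F = (9.01001, 11.500, 3.250).
Jacobian J = [[-8·p - 2, 4, -sin(r)], [-2·q + r, -2·p + 2·r, p + 2·q], [6·p - r, 0, -p]].
At the point, J = [[2.000, 4.000, -0.14112], [-1.000, 7.000, 3.500], [-6.000, 0.000, 0.500]] (det J = -80.92704).
Solving J·Δ = −F gives Δ = (0.707, -2.536, 1.988).
Then the next iterate is (p, q, r)₁ = (0.207, -0.536, 4.988).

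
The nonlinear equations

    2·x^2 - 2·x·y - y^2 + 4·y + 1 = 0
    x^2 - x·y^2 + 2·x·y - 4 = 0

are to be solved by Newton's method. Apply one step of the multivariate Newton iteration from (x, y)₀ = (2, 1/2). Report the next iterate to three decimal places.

(0.987, 2.157)

At (2, 1/2): F = (8.750, 1.500).
Jacobian J = [[4·x - 2·y, -2·x - 2·y + 4], [2·x - y^2 + 2·y, -2·x·y + 2·x]].
At the point, J = [[7.000, -1.000], [4.750, 2.000]] (det J = 18.750).
Solving J·Δ = −F gives Δ = (-1.013, 1.657).
Then the next iterate is (x, y)₁ = (0.987, 2.157).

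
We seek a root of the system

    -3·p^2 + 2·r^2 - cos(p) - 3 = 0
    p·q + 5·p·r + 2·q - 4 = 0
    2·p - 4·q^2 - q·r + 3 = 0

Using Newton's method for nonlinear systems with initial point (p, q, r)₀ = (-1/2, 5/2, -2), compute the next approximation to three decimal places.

At (-1/2, 5/2, -2): F = (3.37242, 4.750, -18.000).
Jacobian J = [[-6·p + sin(p), 0, 4·r], [q + 5·r, p + 2, 5·p], [2, -8·q - r, -q]].
At the point, J = [[2.52057, 0.000, -8.000], [-7.500, 1.500, -2.500], [2.000, -18.000, -2.500]] (det J = -1178.87800).
Solving J·Δ = −F gives Δ = (0.258, -1.041, 0.503).
Then the next iterate is (p, q, r)₁ = (-0.242, 1.459, -1.497).

(-0.242, 1.459, -1.497)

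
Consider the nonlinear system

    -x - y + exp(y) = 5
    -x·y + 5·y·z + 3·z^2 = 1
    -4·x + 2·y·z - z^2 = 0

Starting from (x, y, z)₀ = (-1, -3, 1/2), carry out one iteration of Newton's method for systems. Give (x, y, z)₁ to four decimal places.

(0.7325, -5.8232, -0.7862)

At (-1, -3, 1/2): F = (-0.950213, -10.7500, 0.7500).
Jacobian J = [[-1, exp(y) - 1, 0], [-y, -x + 5·z, 5·y + 6·z], [-4, 2·z, 2·y - 2·z]].
At the point, J = [[-1.0000, -0.950213, 0.0000], [3.0000, 3.5000, -12.0000], [-4.0000, 1.0000, -7.0000]] (det J = -53.064692).
Solving J·Δ = −F gives Δ = (1.7325, -2.8232, -1.2862).
Then the next iterate is (x, y, z)₁ = (0.7325, -5.8232, -0.7862).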